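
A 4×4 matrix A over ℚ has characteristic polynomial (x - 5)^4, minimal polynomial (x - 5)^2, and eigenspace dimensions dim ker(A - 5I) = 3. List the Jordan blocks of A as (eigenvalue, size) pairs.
Jordan blocks: (5, 2), (5, 1), (5, 1)

λ = 5: algebraic multiplicity 4 (exponent in χ_A), largest block size 2 (exponent in m_A), 3 blocks (geometric multiplicity). These force block sizes [2, 1, 1].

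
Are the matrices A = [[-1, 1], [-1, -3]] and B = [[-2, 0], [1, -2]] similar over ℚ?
Yes.

Two matrices over a field are similar if and only if they have the same invariant factors.

Both A and B have characteristic polynomial (x + 2)^2 and minimal polynomial (x + 2)^2. Computing further, both have invariant factors (x + 2)^2. Hence A and B are similar.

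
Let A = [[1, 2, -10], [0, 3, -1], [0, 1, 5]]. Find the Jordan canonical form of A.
J = [[1, 0, 0], [0, 4, 1], [0, 0, 4]]

The characteristic polynomial is det(xI - A) = (x - 4)^2(x - 1), so the eigenvalues are 1 (algebraic multiplicity 1), 4 (algebraic multiplicity 2).

For λ = 1: algebraic multiplicity 1 gives one 1×1 block.

For λ = 4: rank(A - 4I) = 2, rank((A - 4I)^2) = 1. The eigenspace has dimension 3 - 2 = 1, so there is 1 Jordan block; the rank sequence gives block sizes [2].

Assembling the blocks gives the Jordan form J above.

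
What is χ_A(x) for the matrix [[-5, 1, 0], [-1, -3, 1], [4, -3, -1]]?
χ_A(x) = (x + 3)^3

xI - A = [[x + 5, -1, 0], [1, x + 3, -1], [-4, 3, x + 1]].

Expanding det(xI - A) along the first row:
det(xI - A) = + (x + 5)·det([[x + 3, -1], [3, x + 1]]) - (-1)·det([[1, -1], [-4, x + 1]]) + (0)·det([[1, x + 3], [-4, 3]]).

Evaluating gives χ_A(x) = x^3 + 9x^2 + 27x + 27 = (x + 3)^3.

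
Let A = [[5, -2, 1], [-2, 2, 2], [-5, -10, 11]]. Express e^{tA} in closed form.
e^{tA} = [[(1 - t)*e^{6*t}, -2*t*e^{6*t}, t*e^{6*t}], [-2*t*e^{6*t}, (1 - 4*t)*e^{6*t}, 2*t*e^{6*t}], [-5*t*e^{6*t}, -10*t*e^{6*t}, (5*t + 1)*e^{6*t}]]

A has Jordan form J = [[6, 1, 0], [0, 6, 0], [0, 0, 6]] with A = PJP^{-1}, so e^{tA} = P e^{tJ} P^{-1}.

For a Jordan block J_k(λ), e^{tJ_k(λ)} = e^{λt} · (I + tN + t^2 N^2/2! + ... + t^{k-1} N^{k-1}/(k-1)!) where N is the nilpotent superdiagonal part.

Assembling the blocks and conjugating back gives the entries of e^{tA} as shown above.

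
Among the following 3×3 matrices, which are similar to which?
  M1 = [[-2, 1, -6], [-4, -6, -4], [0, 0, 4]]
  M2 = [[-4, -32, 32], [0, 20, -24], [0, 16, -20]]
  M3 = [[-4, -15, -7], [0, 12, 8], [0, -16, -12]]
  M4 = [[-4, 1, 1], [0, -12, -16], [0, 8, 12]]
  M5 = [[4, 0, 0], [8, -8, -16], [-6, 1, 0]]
2 classes: {M1, M3, M4, M5}, {M2}

Characteristic polynomials: χ_{M1} = (x - 4)(x + 4)^2, χ_{M2} = (x - 4)(x + 4)^2, χ_{M3} = (x - 4)(x + 4)^2, χ_{M4} = (x - 4)(x + 4)^2, χ_{M5} = (x - 4)(x + 4)^2.

{M1, M3, M4, M5}: invariant factors (x - 4)(x + 4)^2.

{M2}: invariant factors x + 4, (x - 4)(x + 4).

Matrices are similar if and only if their invariant-factor lists agree; the partition into similarity classes is {M1, M3, M4, M5}, {M2}.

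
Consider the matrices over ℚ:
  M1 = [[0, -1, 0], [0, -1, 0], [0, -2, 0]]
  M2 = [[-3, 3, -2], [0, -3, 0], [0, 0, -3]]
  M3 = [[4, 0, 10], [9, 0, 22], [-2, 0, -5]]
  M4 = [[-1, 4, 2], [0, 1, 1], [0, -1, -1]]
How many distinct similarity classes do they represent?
3 classes: {M1}, {M2}, {M3, M4}

Characteristic polynomials: χ_{M1} = x^2(x + 1), χ_{M2} = (x + 3)^3, χ_{M3} = x^2(x + 1), χ_{M4} = x^2(x + 1).

{M1}: invariant factors x, x(x + 1).

{M2}: invariant factors x + 3, (x + 3)^2.

{M3, M4}: invariant factors x^2(x + 1).

Matrices are similar if and only if their invariant-factor lists agree; the partition into similarity classes is {M1}, {M2}, {M3, M4}.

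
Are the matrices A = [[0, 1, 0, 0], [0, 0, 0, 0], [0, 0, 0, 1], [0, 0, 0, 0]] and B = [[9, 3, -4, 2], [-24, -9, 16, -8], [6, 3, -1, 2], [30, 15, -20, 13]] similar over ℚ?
No.

trace(A) = 0 but trace(B) = 12. The trace is a similarity invariant, so A and B are not similar.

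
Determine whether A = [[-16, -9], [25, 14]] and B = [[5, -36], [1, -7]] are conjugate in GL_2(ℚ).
Yes.

Two matrices over a field are similar if and only if they have the same invariant factors.

Both A and B have characteristic polynomial (x + 1)^2 and minimal polynomial (x + 1)^2. Computing further, both have invariant factors (x + 1)^2. Hence A and B are similar.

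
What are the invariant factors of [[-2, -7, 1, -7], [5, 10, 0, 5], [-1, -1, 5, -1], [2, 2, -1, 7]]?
The Jordan structure of A has elementary divisors (x - 5)^3, (x - 5). Arranging the block sizes at each eigenvalue in decreasing order and taking row products gives the invariant factors.

Invariant factors (smallest first, each dividing the next): x - 5, (x - 5)^3.

Check: the last factor (x - 5)^3 is the minimal polynomial, and the product (x - 5)^4 is the characteristic polynomial.

x - 5, (x - 5)^3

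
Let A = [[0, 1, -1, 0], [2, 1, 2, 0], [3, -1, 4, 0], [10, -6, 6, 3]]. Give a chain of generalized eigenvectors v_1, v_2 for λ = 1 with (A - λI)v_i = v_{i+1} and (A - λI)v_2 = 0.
We seek v_1 ∈ ker((A - I)^2) \ ker(A - I), then set v_{i+1} = (A - I) v_i.

One such chain is v_1 = [[0, 1, 0, 2]]^T, v_2 = [[1, 0, -1, -2]]^T. Check: (A - I) v_2 = [[0, 0, 0, 0]]^T = 0.

v_1 = [[0, 1, 0, 2]]^T, v_2 = [[1, 0, -1, -2]]^T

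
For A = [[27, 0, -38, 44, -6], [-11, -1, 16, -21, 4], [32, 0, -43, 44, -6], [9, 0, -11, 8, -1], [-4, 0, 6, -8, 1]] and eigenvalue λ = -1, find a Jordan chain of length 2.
We seek v_1 ∈ ker((A + I)^2) \ ker(A + I), then set v_{i+1} = (A + I) v_i.

One such chain is v_1 = [[21, -11, 21, 4, -4]]^T, v_2 = [[-10, 5, -10, -2, 2]]^T. Check: (A + I) v_2 = [[0, 0, 0, 0, 0]]^T = 0.

v_1 = [[21, -11, 21, 4, -4]]^T, v_2 = [[-10, 5, -10, -2, 2]]^T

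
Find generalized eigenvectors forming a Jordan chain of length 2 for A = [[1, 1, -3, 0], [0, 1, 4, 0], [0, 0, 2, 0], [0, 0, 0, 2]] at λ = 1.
v_1 = [[1, 1, 0, 0]]^T, v_2 = [[1, 0, 0, 0]]^T

We seek v_1 ∈ ker((A - I)^2) \ ker(A - I), then set v_{i+1} = (A - I) v_i.

One such chain is v_1 = [[1, 1, 0, 0]]^T, v_2 = [[1, 0, 0, 0]]^T. Check: (A - I) v_2 = [[0, 0, 0, 0]]^T = 0.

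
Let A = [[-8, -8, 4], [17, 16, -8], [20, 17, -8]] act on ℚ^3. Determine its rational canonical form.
The invariant factors of A (the non-unit diagonal entries of the Smith normal form of xI - A over ℚ[x]) are x^3 - 4, each dividing the next. The characteristic polynomial is their product, x^3 - 4.

The rational canonical form is the block-diagonal matrix of companion matrices C(f_i):
R = [[0, 0, 4], [1, 0, 0], [0, 1, 0]].

Note the characteristic polynomial does not split into linear factors over ℚ, so A has no Jordan form over ℚ; the rational canonical form exists over any field.

R = [[0, 0, 4], [1, 0, 0], [0, 1, 0]]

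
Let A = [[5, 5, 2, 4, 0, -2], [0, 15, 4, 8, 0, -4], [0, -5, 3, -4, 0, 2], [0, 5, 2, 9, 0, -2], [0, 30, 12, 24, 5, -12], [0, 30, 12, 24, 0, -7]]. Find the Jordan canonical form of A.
The characteristic polynomial is det(xI - A) = (x - 5)^6, so the eigenvalues are 5 (algebraic multiplicity 6).

For λ = 5: rank(A - 5I) = 1, rank((A - 5I)^2) = 0. The eigenspace has dimension 6 - 1 = 5, so there are 5 Jordan blocks; the rank sequence gives block sizes [2, 1, 1, 1, 1].

Assembling the blocks gives the Jordan form J above.

J = [[5, 1, 0, 0, 0, 0], [0, 5, 0, 0, 0, 0], [0, 0, 5, 0, 0, 0], [0, 0, 0, 5, 0, 0], [0, 0, 0, 0, 5, 0], [0, 0, 0, 0, 0, 5]]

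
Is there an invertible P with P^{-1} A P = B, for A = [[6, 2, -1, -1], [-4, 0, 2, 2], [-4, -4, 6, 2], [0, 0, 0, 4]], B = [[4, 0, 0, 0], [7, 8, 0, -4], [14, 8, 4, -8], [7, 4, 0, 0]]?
Yes.

Two matrices over a field are similar if and only if they have the same invariant factors.

Both A and B have characteristic polynomial (x - 4)^4 and minimal polynomial (x - 4)^2. Computing further, both have invariant factors x - 4, x - 4, (x - 4)^2. Hence A and B are similar.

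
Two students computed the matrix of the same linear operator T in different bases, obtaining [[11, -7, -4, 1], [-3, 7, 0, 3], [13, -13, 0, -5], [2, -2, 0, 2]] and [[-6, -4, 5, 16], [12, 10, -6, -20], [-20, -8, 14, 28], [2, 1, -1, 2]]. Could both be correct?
No.

Both have characteristic polynomial (x - 6)^2(x - 4)^2, but the minimal polynomial of A is (x - 6)^2(x - 4) while the minimal polynomial of B is (x - 6)^2(x - 4)^2. The minimal polynomial is a similarity invariant, so A and B are not similar.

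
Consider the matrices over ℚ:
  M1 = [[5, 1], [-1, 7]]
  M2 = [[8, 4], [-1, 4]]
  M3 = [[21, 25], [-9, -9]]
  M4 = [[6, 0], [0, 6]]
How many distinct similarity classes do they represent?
Characteristic polynomials: χ_{M1} = (x - 6)^2, χ_{M2} = (x - 6)^2, χ_{M3} = (x - 6)^2, χ_{M4} = (x - 6)^2.

{M1, M2, M3}: invariant factors (x - 6)^2.

{M4}: invariant factors x - 6, x - 6.

Matrices are similar if and only if their invariant-factor lists agree; the partition into similarity classes is {M1, M2, M3}, {M4}.

2 classes: {M1, M2, M3}, {M4}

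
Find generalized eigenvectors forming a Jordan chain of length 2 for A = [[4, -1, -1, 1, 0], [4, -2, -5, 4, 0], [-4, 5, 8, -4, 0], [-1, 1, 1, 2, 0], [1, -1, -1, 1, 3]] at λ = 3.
We seek v_1 ∈ ker((A - 3I)^2) \ ker(A - 3I), then set v_{i+1} = (A - 3I) v_i.

One such chain is v_1 = [[1, 3, -2, 0, 2]]^T, v_2 = [[0, -1, 1, 0, 0]]^T. Check: (A - 3I) v_2 = [[0, 0, 0, 0, 0]]^T = 0.

v_1 = [[1, 3, -2, 0, 2]]^T, v_2 = [[0, -1, 1, 0, 0]]^T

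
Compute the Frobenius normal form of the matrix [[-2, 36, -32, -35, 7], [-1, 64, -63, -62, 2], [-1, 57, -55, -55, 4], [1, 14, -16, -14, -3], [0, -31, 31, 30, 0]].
R = [[0, 0, 0, 0, 24], [1, 0, 0, 0, 38], [0, 1, 0, 0, 16], [0, 0, 1, 0, -10], [0, 0, 0, 1, -7]]

The invariant factors of A (the non-unit diagonal entries of the Smith normal form of xI - A over ℚ[x]) are (x + 3)(x + 4)(x^3 - 2x - 2), each dividing the next. The characteristic polynomial is their product, (x + 3)(x + 4)(x^3 - 2x - 2).

The rational canonical form is the block-diagonal matrix of companion matrices C(f_i):
R = [[0, 0, 0, 0, 24], [1, 0, 0, 0, 38], [0, 1, 0, 0, 16], [0, 0, 1, 0, -10], [0, 0, 0, 1, -7]].

Note the characteristic polynomial does not split into linear factors over ℚ, so A has no Jordan form over ℚ; the rational canonical form exists over any field.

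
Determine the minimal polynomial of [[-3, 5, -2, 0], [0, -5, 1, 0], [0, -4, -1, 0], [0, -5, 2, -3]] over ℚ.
m_A(x) = (x + 3)^3

The characteristic polynomial factors as (x + 3)^4. The minimal polynomial is ∏(x - λ)^{k_λ} where k_λ is the size of the largest Jordan block at λ.

For λ = -3: rank(A + 3I) = 2, and the largest Jordan block has size 3 (the smallest k with rank((A + 3I)^k) = rank((A + 3I)^(k+1))).

So m_A(x) = (x + 3)^3.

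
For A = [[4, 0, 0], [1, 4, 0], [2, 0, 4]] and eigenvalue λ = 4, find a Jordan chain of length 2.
v_1 = [[1, -3, -5]]^T, v_2 = [[0, 1, 2]]^T

We seek v_1 ∈ ker((A - 4I)^2) \ ker(A - 4I), then set v_{i+1} = (A - 4I) v_i.

One such chain is v_1 = [[1, -3, -5]]^T, v_2 = [[0, 1, 2]]^T. Check: (A - 4I) v_2 = [[0, 0, 0]]^T = 0.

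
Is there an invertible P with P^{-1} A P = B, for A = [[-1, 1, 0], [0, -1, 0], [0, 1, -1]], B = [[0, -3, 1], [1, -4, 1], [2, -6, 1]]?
Two matrices over a field are similar if and only if they have the same invariant factors.

Both A and B have characteristic polynomial (x + 1)^3 and minimal polynomial (x + 1)^2. Computing further, both have invariant factors x + 1, (x + 1)^2. Hence A and B are similar.

Yes.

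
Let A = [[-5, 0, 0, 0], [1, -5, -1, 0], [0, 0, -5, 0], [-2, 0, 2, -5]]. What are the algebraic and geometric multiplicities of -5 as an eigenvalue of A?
The characteristic polynomial is (x + 5)^4, so the factor x + 5 appears with exponent 4: the algebraic multiplicity is 4.

rank(A + 5I) = 1, so the eigenspace has dimension 4 - 1 = 3: the geometric multiplicity is 3.

Since 3 < 4, A is not diagonalizable.

algebraic multiplicity 4, geometric multiplicity 3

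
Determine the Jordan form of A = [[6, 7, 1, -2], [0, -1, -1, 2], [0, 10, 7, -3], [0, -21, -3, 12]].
J = [[6, 1, 0, 0], [0, 6, 1, 0], [0, 0, 6, 0], [0, 0, 0, 6]]

The characteristic polynomial is det(xI - A) = (x - 6)^4, so the eigenvalues are 6 (algebraic multiplicity 4).

For λ = 6: rank(A - 6I) = 2, rank((A - 6I)^2) = 1, rank((A - 6I)^3) = 0. The eigenspace has dimension 4 - 2 = 2, so there are 2 Jordan blocks; the rank sequence gives block sizes [3, 1].

Assembling the blocks gives the Jordan form J above.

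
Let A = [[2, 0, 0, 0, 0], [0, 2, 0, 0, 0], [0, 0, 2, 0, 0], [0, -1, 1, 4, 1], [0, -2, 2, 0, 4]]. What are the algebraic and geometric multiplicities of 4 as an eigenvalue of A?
The characteristic polynomial is (x - 4)^2(x - 2)^3, so the factor x - 4 appears with exponent 2: the algebraic multiplicity is 2.

rank(A - 4I) = 4, so the eigenspace has dimension 5 - 4 = 1: the geometric multiplicity is 1.

Since 1 < 2, A is not diagonalizable.

algebraic multiplicity 2, geometric multiplicity 1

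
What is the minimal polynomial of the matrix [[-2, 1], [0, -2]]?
The characteristic polynomial factors as (x + 2)^2. The minimal polynomial is ∏(x - λ)^{k_λ} where k_λ is the size of the largest Jordan block at λ.

For λ = -2: rank(A + 2I) = 1, and the largest Jordan block has size 2 (the smallest k with rank((A + 2I)^k) = rank((A + 2I)^(k+1))).

So m_A(x) = (x + 2)^2.

m_A(x) = (x + 2)^2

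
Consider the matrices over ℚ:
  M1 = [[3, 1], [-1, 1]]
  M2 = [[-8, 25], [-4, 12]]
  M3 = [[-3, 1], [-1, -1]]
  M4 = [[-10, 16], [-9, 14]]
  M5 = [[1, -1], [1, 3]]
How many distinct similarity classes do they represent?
2 classes: {M1, M2, M4, M5}, {M3}

Characteristic polynomials: χ_{M1} = (x - 2)^2, χ_{M2} = (x - 2)^2, χ_{M3} = (x + 2)^2, χ_{M4} = (x - 2)^2, χ_{M5} = (x - 2)^2.

{M1, M2, M4, M5}: invariant factors (x - 2)^2.

{M3}: invariant factors (x + 2)^2.

Matrices are similar if and only if their invariant-factor lists agree; the partition into similarity classes is {M1, M2, M4, M5}, {M3}.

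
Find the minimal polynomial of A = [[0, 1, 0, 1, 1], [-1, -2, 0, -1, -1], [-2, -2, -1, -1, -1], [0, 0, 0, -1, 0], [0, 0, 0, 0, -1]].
The characteristic polynomial factors as (x + 1)^5. The minimal polynomial is ∏(x - λ)^{k_λ} where k_λ is the size of the largest Jordan block at λ.

For λ = -1: rank(A + I) = 2, and the largest Jordan block has size 2 (the smallest k with rank((A + I)^k) = rank((A + I)^(k+1))).

So m_A(x) = (x + 1)^2.

m_A(x) = (x + 1)^2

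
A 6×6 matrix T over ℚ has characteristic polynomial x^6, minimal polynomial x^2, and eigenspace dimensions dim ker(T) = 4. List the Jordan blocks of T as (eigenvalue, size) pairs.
Jordan blocks: (0, 2), (0, 2), (0, 1), (0, 1)

λ = 0: algebraic multiplicity 6 (exponent in χ_T), largest block size 2 (exponent in m_T), 4 blocks (geometric multiplicity). These force block sizes [2, 2, 1, 1].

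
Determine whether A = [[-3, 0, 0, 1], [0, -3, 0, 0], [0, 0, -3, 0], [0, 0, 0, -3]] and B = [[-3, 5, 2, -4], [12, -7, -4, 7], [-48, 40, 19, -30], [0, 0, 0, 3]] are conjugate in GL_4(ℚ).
trace(A) = -12 but trace(B) = 12. The trace is a similarity invariant, so A and B are not similar.

No.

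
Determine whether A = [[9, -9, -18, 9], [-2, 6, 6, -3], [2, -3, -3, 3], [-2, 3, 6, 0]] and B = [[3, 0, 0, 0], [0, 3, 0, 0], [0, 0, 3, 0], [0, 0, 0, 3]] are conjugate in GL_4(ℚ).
No.

Both have characteristic polynomial (x - 3)^4, but the minimal polynomial of A is (x - 3)^2 while the minimal polynomial of B is x - 3. The minimal polynomial is a similarity invariant, so A and B are not similar.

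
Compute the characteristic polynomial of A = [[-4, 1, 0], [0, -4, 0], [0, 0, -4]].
χ_A(x) = (x + 4)^3

xI - A = [[x + 4, -1, 0], [0, x + 4, 0], [0, 0, x + 4]].

Expanding det(xI - A) along the first row:
det(xI - A) = + (x + 4)·det([[x + 4, 0], [0, x + 4]]) - (-1)·det([[0, 0], [0, x + 4]]) + (0)·det([[0, x + 4], [0, 0]]).

Evaluating gives χ_A(x) = x^3 + 12x^2 + 48x + 64 = (x + 4)^3.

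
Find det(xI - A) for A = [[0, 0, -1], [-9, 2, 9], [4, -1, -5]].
xI - A = [[x, 0, 1], [9, x - 2, -9], [-4, 1, x + 5]].

Expanding det(xI - A) along the first row:
det(xI - A) = + (x)·det([[x - 2, -9], [1, x + 5]]) - (0)·det([[9, -9], [-4, x + 5]]) + (1)·det([[9, x - 2], [-4, 1]]).

Evaluating gives χ_A(x) = x^3 + 3x^2 + 3x + 1 = (x + 1)^3.

χ_A(x) = (x + 1)^3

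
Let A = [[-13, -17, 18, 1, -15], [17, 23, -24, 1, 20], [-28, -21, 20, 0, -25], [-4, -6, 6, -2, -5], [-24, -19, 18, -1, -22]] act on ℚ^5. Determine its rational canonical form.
The invariant factors of A (the non-unit diagonal entries of the Smith normal form of xI - A over ℚ[x]) are x(x - 5)^2(x + 2)^2, each dividing the next. The characteristic polynomial is their product, x(x - 5)^2(x + 2)^2.

The rational canonical form is the block-diagonal matrix of companion matrices C(f_i):
R = [[0, 0, 0, 0, 0], [1, 0, 0, 0, -100], [0, 1, 0, 0, -60], [0, 0, 1, 0, 11], [0, 0, 0, 1, 6]].

R = [[0, 0, 0, 0, 0], [1, 0, 0, 0, -100], [0, 1, 0, 0, -60], [0, 0, 1, 0, 11], [0, 0, 0, 1, 6]]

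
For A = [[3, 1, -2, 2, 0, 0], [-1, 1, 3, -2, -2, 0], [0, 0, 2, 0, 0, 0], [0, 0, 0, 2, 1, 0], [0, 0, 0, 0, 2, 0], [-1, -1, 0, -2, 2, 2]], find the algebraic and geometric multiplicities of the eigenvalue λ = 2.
The characteristic polynomial is (x - 2)^6, so the factor x - 2 appears with exponent 6: the algebraic multiplicity is 6.

rank(A - 2I) = 3, so the eigenspace has dimension 6 - 3 = 3: the geometric multiplicity is 3.

Since 3 < 6, A is not diagonalizable.

algebraic multiplicity 6, geometric multiplicity 3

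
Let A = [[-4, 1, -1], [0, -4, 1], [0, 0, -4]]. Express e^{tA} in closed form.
A has Jordan form J = [[-4, 1, 0], [0, -4, 1], [0, 0, -4]] with A = PJP^{-1}, so e^{tA} = P e^{tJ} P^{-1}.

For a Jordan block J_k(λ), e^{tJ_k(λ)} = e^{λt} · (I + tN + t^2 N^2/2! + ... + t^{k-1} N^{k-1}/(k-1)!) where N is the nilpotent superdiagonal part.

Assembling the blocks and conjugating back gives the entries of e^{tA} as shown above.

e^{tA} = [[e^{-4*t}, t*e^{-4*t}, t*(t - 2)*e^{-4*t}/2], [0, e^{-4*t}, t*e^{-4*t}], [0, 0, e^{-4*t}]]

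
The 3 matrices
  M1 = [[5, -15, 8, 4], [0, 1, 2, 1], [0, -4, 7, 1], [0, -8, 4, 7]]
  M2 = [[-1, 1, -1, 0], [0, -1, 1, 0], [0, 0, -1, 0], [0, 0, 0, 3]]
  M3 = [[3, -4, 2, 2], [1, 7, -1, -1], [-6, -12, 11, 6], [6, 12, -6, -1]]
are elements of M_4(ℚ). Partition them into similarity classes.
3 classes: {M1}, {M2}, {M3}

Characteristic polynomials: χ_{M1} = (x - 5)^4, χ_{M2} = (x - 3)(x + 1)^3, χ_{M3} = (x - 5)^4.

{M1}: invariant factors x - 5, (x - 5)^3.

{M2}: invariant factors (x - 3)(x + 1)^3.

{M3}: invariant factors x - 5, x - 5, (x - 5)^2.

Matrices are similar if and only if their invariant-factor lists agree; the partition into similarity classes is {M1}, {M2}, {M3}.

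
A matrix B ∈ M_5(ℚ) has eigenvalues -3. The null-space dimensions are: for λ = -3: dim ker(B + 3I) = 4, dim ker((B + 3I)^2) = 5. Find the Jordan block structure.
Jordan blocks: (-3, 2), (-3, 1), (-3, 1), (-3, 1)

λ = -3: successive nullity increments [4, 1] count blocks of size ≥ k; block sizes are [2, 1, 1, 1].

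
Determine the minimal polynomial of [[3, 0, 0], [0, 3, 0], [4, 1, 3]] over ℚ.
The characteristic polynomial factors as (x - 3)^3. The minimal polynomial is ∏(x - λ)^{k_λ} where k_λ is the size of the largest Jordan block at λ.

For λ = 3: rank(A - 3I) = 1, and the largest Jordan block has size 2 (the smallest k with rank((A - 3I)^k) = rank((A - 3I)^(k+1))).

So m_A(x) = (x - 3)^2.

m_A(x) = (x - 3)^2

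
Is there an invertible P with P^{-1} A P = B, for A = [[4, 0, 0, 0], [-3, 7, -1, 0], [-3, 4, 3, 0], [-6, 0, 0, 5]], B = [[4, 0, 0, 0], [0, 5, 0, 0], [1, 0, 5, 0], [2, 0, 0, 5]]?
No.

Both have characteristic polynomial (x - 5)^3(x - 4), but the minimal polynomial of A is (x - 5)^2(x - 4) while the minimal polynomial of B is (x - 5)(x - 4). The minimal polynomial is a similarity invariant, so A and B are not similar.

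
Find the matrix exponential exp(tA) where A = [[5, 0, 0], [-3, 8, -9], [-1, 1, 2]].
A has Jordan form J = [[5, 1, 0], [0, 5, 0], [0, 0, 5]] with A = PJP^{-1}, so e^{tA} = P e^{tJ} P^{-1}.

For a Jordan block J_k(λ), e^{tJ_k(λ)} = e^{λt} · (I + tN + t^2 N^2/2! + ... + t^{k-1} N^{k-1}/(k-1)!) where N is the nilpotent superdiagonal part.

Assembling the blocks and conjugating back gives the entries of e^{tA} as shown above.

e^{tA} = [[e^{5*t}, 0, 0], [-3*t*e^{5*t}, (3*t + 1)*e^{5*t}, -9*t*e^{5*t}], [-t*e^{5*t}, t*e^{5*t}, (1 - 3*t)*e^{5*t}]]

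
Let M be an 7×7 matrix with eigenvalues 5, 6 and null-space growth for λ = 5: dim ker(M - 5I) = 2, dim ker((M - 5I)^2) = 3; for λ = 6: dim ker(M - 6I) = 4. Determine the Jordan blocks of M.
Jordan blocks: (5, 2), (5, 1), (6, 1), (6, 1), (6, 1), (6, 1)

λ = 5: successive nullity increments [2, 1] count blocks of size ≥ k; block sizes are [2, 1].
λ = 6: successive nullity increments [4] count blocks of size ≥ k; block sizes are [1, 1, 1, 1].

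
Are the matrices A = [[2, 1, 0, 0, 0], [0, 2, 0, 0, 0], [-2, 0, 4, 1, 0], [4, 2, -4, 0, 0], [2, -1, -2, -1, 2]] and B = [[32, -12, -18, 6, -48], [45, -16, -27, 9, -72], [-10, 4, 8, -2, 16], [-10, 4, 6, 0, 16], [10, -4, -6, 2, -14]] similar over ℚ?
No.

Both have characteristic polynomial (x - 2)^5 and minimal polynomial (x - 2)^2. But rank(A - 2I) = 2 for A while rank(B - 2I) = 1 for B, so the number of Jordan blocks at λ = 2 differs. A and B are not similar.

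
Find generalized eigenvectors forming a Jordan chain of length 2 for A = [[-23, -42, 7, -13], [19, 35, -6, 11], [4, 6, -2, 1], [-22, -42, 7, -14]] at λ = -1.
We seek v_1 ∈ ker((A + I)^2) \ ker(A + I), then set v_{i+1} = (A + I) v_i.

One such chain is v_1 = [[1, -1, -2, 0]]^T, v_2 = [[6, -5, 0, 6]]^T. Check: (A + I) v_2 = [[0, 0, 0, 0]]^T = 0.

v_1 = [[1, -1, -2, 0]]^T, v_2 = [[6, -5, 0, 6]]^T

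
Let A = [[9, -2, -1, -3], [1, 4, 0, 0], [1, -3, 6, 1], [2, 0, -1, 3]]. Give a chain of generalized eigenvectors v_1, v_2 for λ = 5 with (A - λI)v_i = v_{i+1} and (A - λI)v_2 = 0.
v_1 = [[1, 0, 0, 1]]^T, v_2 = [[1, 1, 2, 0]]^T

We seek v_1 ∈ ker((A - 5I)^2) \ ker(A - 5I), then set v_{i+1} = (A - 5I) v_i.

One such chain is v_1 = [[1, 0, 0, 1]]^T, v_2 = [[1, 1, 2, 0]]^T. Check: (A - 5I) v_2 = [[0, 0, 0, 0]]^T = 0.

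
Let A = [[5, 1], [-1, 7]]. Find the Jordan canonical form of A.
J = [[6, 1], [0, 6]]

The characteristic polynomial is det(xI - A) = (x - 6)^2, so the eigenvalues are 6 (algebraic multiplicity 2).

For λ = 6: rank(A - 6I) = 1, rank((A - 6I)^2) = 0. The eigenspace has dimension 2 - 1 = 1, so there is 1 Jordan block; the rank sequence gives block sizes [2].

Assembling the blocks gives the Jordan form J above.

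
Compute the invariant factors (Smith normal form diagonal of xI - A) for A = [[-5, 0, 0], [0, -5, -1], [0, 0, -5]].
x + 5, (x + 5)^2

The Jordan structure of A has elementary divisors (x + 5)^2, (x + 5). Arranging the block sizes at each eigenvalue in decreasing order and taking row products gives the invariant factors.

Invariant factors (smallest first, each dividing the next): x + 5, (x + 5)^2.

Check: the last factor (x + 5)^2 is the minimal polynomial, and the product (x + 5)^3 is the characteristic polynomial.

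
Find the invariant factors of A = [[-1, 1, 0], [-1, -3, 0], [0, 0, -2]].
x + 2, (x + 2)^2

The Jordan structure of A has elementary divisors (x + 2)^2, (x + 2). Arranging the block sizes at each eigenvalue in decreasing order and taking row products gives the invariant factors.

Invariant factors (smallest first, each dividing the next): x + 2, (x + 2)^2.

Check: the last factor (x + 2)^2 is the minimal polynomial, and the product (x + 2)^3 is the characteristic polynomial.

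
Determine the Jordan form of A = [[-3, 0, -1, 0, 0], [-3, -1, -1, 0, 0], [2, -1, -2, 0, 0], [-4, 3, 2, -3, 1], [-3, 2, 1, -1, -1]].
The characteristic polynomial is det(xI - A) = (x + 2)^5, so the eigenvalues are -2 (algebraic multiplicity 5).

For λ = -2: rank(A + 2I) = 3, rank((A + 2I)^2) = 1, rank((A + 2I)^3) = 0. The eigenspace has dimension 5 - 3 = 2, so there are 2 Jordan blocks; the rank sequence gives block sizes [3, 2].

Assembling the blocks gives the Jordan form J above.

J = [[-2, 1, 0, 0, 0], [0, -2, 1, 0, 0], [0, 0, -2, 0, 0], [0, 0, 0, -2, 1], [0, 0, 0, 0, -2]]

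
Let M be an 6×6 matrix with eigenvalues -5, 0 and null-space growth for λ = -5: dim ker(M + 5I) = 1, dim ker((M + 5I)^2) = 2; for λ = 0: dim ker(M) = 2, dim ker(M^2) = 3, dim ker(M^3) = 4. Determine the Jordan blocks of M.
λ = -5: successive nullity increments [1, 1] count blocks of size ≥ k; block sizes are [2].
λ = 0: successive nullity increments [2, 1, 1] count blocks of size ≥ k; block sizes are [3, 1].

Jordan blocks: (-5, 2), (0, 3), (0, 1)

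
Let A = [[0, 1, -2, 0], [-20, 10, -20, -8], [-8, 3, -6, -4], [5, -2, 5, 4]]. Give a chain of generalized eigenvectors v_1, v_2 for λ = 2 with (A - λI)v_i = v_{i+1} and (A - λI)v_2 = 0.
v_1 = [[1, 1, -1, 1]]^T, v_2 = [[1, 0, -1, 0]]^T

We seek v_1 ∈ ker((A - 2I)^2) \ ker(A - 2I), then set v_{i+1} = (A - 2I) v_i.

One such chain is v_1 = [[1, 1, -1, 1]]^T, v_2 = [[1, 0, -1, 0]]^T. Check: (A - 2I) v_2 = [[0, 0, 0, 0]]^T = 0.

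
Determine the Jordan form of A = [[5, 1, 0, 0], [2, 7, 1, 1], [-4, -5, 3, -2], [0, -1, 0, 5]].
The characteristic polynomial is det(xI - A) = (x - 5)^4, so the eigenvalues are 5 (algebraic multiplicity 4).

For λ = 5: rank(A - 5I) = 2, rank((A - 5I)^2) = 1, rank((A - 5I)^3) = 0. The eigenspace has dimension 4 - 2 = 2, so there are 2 Jordan blocks; the rank sequence gives block sizes [3, 1].

Assembling the blocks gives the Jordan form J above.

J = [[5, 1, 0, 0], [0, 5, 1, 0], [0, 0, 5, 0], [0, 0, 0, 5]]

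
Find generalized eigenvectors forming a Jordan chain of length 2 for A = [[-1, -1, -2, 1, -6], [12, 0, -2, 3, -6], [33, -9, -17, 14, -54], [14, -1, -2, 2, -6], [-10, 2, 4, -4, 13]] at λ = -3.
We seek v_1 ∈ ker((A + 3I)^2) \ ker(A + 3I), then set v_{i+1} = (A + 3I) v_i.

One such chain is v_1 = [[-1, 1, -1, 2, 0]]^T, v_2 = [[1, -1, 0, -3, 0]]^T. Check: (A + 3I) v_2 = [[0, 0, 0, 0, 0]]^T = 0.

v_1 = [[-1, 1, -1, 2, 0]]^T, v_2 = [[1, -1, 0, -3, 0]]^T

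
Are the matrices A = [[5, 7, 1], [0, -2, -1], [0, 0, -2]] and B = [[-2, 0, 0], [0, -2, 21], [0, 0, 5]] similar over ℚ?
No.

Both have characteristic polynomial (x - 5)(x + 2)^2, but the minimal polynomial of A is (x - 5)(x + 2)^2 while the minimal polynomial of B is (x - 5)(x + 2). The minimal polynomial is a similarity invariant, so A and B are not similar.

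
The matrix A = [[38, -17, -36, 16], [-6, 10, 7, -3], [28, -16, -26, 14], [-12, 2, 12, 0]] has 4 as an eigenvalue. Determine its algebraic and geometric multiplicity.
The characteristic polynomial is (x - 6)^3(x - 4), so the factor x - 4 appears with exponent 1: the algebraic multiplicity is 1.

rank(A - 4I) = 3, so the eigenspace has dimension 4 - 3 = 1: the geometric multiplicity is 1.

algebraic multiplicity 1, geometric multiplicity 1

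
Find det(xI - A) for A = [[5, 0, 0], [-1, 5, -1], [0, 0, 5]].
χ_A(x) = (x - 5)^3

xI - A = [[x - 5, 0, 0], [1, x - 5, 1], [0, 0, x - 5]].

Expanding det(xI - A) along the first row:
det(xI - A) = + (x - 5)·det([[x - 5, 1], [0, x - 5]]) - (0)·det([[1, 1], [0, x - 5]]) + (0)·det([[1, x - 5], [0, 0]]).

Evaluating gives χ_A(x) = x^3 - 15x^2 + 75x - 125 = (x - 5)^3.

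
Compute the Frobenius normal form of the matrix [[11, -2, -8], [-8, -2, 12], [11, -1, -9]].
R = [[0, 0, -30], [1, 0, 19], [0, 1, 0]]

The invariant factors of A (the non-unit diagonal entries of the Smith normal form of xI - A over ℚ[x]) are (x - 3)(x - 2)(x + 5), each dividing the next. The characteristic polynomial is their product, (x - 3)(x - 2)(x + 5).

The rational canonical form is the block-diagonal matrix of companion matrices C(f_i):
R = [[0, 0, -30], [1, 0, 19], [0, 1, 0]].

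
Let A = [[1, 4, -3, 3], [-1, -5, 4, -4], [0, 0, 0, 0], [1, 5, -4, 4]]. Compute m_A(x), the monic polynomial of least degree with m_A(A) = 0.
The characteristic polynomial factors as x^4. The minimal polynomial is ∏(x - λ)^{k_λ} where k_λ is the size of the largest Jordan block at λ.

For λ = 0: rank(A) = 2, and the largest Jordan block has size 3 (the smallest k with rank(A^k) = rank(A^(k+1))).

So m_A(x) = x^3.

m_A(x) = x^3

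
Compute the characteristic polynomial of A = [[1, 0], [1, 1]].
χ_A(x) = (x - 1)^2

xI - A = [[x - 1, 0], [-1, x - 1]].

Expanding det(xI - A) along the first row:
det(xI - A) = + (x - 1)·det([[x - 1]]) - (0)·det([[-1]]).

Evaluating gives χ_A(x) = x^2 - 2x + 1 = (x - 1)^2.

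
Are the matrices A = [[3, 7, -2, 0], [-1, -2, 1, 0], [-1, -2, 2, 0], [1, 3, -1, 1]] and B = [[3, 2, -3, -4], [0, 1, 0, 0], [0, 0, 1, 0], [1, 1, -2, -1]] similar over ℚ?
Yes.

Two matrices over a field are similar if and only if they have the same invariant factors.

Both A and B have characteristic polynomial (x - 1)^4 and minimal polynomial (x - 1)^3. Computing further, both have invariant factors x - 1, (x - 1)^3. Hence A and B are similar.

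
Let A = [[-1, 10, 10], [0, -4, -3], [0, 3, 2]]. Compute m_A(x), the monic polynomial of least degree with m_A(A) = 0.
The characteristic polynomial factors as (x + 1)^3. The minimal polynomial is ∏(x - λ)^{k_λ} where k_λ is the size of the largest Jordan block at λ.

For λ = -1: rank(A + I) = 1, and the largest Jordan block has size 2 (the smallest k with rank((A + I)^k) = rank((A + I)^(k+1))).

So m_A(x) = (x + 1)^2.

m_A(x) = (x + 1)^2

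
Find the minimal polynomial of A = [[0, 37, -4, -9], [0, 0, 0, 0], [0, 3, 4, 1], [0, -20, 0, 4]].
The characteristic polynomial factors as x^2(x - 4)^2. The minimal polynomial is ∏(x - λ)^{k_λ} where k_λ is the size of the largest Jordan block at λ.

For λ = 0: rank(A) = 2, and the largest Jordan block has size 1 (the smallest k with rank(A^k) = rank(A^(k+1))).
For λ = 4: rank(A - 4I) = 3, and the largest Jordan block has size 2 (the smallest k with rank((A - 4I)^k) = rank((A - 4I)^(k+1))).

So m_A(x) = x(x - 4)^2.

m_A(x) = x(x - 4)^2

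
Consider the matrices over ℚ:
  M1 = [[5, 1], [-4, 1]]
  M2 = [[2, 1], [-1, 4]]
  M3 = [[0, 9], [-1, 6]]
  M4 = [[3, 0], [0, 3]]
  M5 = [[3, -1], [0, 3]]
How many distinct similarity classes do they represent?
Characteristic polynomials: χ_{M1} = (x - 3)^2, χ_{M2} = (x - 3)^2, χ_{M3} = (x - 3)^2, χ_{M4} = (x - 3)^2, χ_{M5} = (x - 3)^2.

{M1, M2, M3, M5}: invariant factors (x - 3)^2.

{M4}: invariant factors x - 3, x - 3.

Matrices are similar if and only if their invariant-factor lists agree; the partition into similarity classes is {M1, M2, M3, M5}, {M4}.

2 classes: {M1, M2, M3, M5}, {M4}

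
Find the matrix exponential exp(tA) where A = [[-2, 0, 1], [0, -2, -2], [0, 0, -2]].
A has Jordan form J = [[-2, 1, 0], [0, -2, 0], [0, 0, -2]] with A = PJP^{-1}, so e^{tA} = P e^{tJ} P^{-1}.

For a Jordan block J_k(λ), e^{tJ_k(λ)} = e^{λt} · (I + tN + t^2 N^2/2! + ... + t^{k-1} N^{k-1}/(k-1)!) where N is the nilpotent superdiagonal part.

Assembling the blocks and conjugating back gives the entries of e^{tA} as shown above.

e^{tA} = [[e^{-2*t}, 0, t*e^{-2*t}], [0, e^{-2*t}, -2*t*e^{-2*t}], [0, 0, e^{-2*t}]]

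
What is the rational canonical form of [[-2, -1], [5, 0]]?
R = [[0, -5], [1, -2]]

The invariant factors of A (the non-unit diagonal entries of the Smith normal form of xI - A over ℚ[x]) are x^2 + 2x + 5, each dividing the next. The characteristic polynomial is their product, x^2 + 2x + 5.

The rational canonical form is the block-diagonal matrix of companion matrices C(f_i):
R = [[0, -5], [1, -2]].

Note the characteristic polynomial does not split into linear factors over ℚ, so A has no Jordan form over ℚ; the rational canonical form exists over any field.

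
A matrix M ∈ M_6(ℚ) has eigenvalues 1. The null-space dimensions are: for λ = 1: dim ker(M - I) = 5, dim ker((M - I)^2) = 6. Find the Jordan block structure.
λ = 1: successive nullity increments [5, 1] count blocks of size ≥ k; block sizes are [2, 1, 1, 1, 1].

Jordan blocks: (1, 2), (1, 1), (1, 1), (1, 1), (1, 1)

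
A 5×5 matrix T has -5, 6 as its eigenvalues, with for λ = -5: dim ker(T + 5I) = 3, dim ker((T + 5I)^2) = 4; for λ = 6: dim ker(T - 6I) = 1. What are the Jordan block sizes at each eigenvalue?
λ = -5: successive nullity increments [3, 1] count blocks of size ≥ k; block sizes are [2, 1, 1].
λ = 6: successive nullity increments [1] count blocks of size ≥ k; block sizes are [1].

Jordan blocks: (-5, 2), (-5, 1), (-5, 1), (6, 1)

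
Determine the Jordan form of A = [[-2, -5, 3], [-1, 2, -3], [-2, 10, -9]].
The characteristic polynomial is det(xI - A) = (x + 3)^3, so the eigenvalues are -3 (algebraic multiplicity 3).

For λ = -3: rank(A + 3I) = 1, rank((A + 3I)^2) = 0. The eigenspace has dimension 3 - 1 = 2, so there are 2 Jordan blocks; the rank sequence gives block sizes [2, 1].

Assembling the blocks gives the Jordan form J above.

J = [[-3, 1, 0], [0, -3, 0], [0, 0, -3]]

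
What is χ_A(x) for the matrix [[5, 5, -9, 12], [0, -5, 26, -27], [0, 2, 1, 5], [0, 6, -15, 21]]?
χ_A(x) = (x - 6)^2(x - 5)^2

xI - A = [[x - 5, -5, 9, -12], [0, x + 5, -26, 27], [0, -2, x - 1, -5], [0, -6, 15, x - 21]].

Expanding det(xI - A) along the first row:
det(xI - A) = + (x - 5)·det([[x + 5, -26, 27], [-2, x - 1, -5], [-6, 15, x - 21]]) - (-5)·det([[0, -26, 27], [0, x - 1, -5], [0, 15, x - 21]]) + (9)·det([[0, x + 5, 27], [0, -2, -5], [0, -6, x - 21]]) - (-12)·det([[0, x + 5, -26], [0, -2, x - 1], [0, -6, 15]]).

Evaluating gives χ_A(x) = x^4 - 22x^3 + 181x^2 - 660x + 900 = (x - 6)^2(x - 5)^2.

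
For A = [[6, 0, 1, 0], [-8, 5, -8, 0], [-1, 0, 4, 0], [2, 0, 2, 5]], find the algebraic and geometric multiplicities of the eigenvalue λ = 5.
algebraic multiplicity 4, geometric multiplicity 3

The characteristic polynomial is (x - 5)^4, so the factor x - 5 appears with exponent 4: the algebraic multiplicity is 4.

rank(A - 5I) = 1, so the eigenspace has dimension 4 - 1 = 3: the geometric multiplicity is 3.

Since 3 < 4, A is not diagonalizable.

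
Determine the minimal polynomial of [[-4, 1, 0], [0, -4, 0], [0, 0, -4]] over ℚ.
The characteristic polynomial factors as (x + 4)^3. The minimal polynomial is ∏(x - λ)^{k_λ} where k_λ is the size of the largest Jordan block at λ.

For λ = -4: rank(A + 4I) = 1, and the largest Jordan block has size 2 (the smallest k with rank((A + 4I)^k) = rank((A + 4I)^(k+1))).

So m_A(x) = (x + 4)^2.

m_A(x) = (x + 4)^2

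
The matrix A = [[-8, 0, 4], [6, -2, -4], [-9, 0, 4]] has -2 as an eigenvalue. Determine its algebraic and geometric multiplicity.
algebraic multiplicity 3, geometric multiplicity 2

The characteristic polynomial is (x + 2)^3, so the factor x + 2 appears with exponent 3: the algebraic multiplicity is 3.

rank(A + 2I) = 1, so the eigenspace has dimension 3 - 1 = 2: the geometric multiplicity is 2.

Since 2 < 3, A is not diagonalizable.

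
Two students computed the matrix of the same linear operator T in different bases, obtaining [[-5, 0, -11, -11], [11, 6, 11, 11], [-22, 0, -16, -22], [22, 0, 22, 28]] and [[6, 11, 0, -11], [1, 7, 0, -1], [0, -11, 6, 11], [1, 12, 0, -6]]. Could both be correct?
Both have characteristic polynomial (x - 6)^3(x + 5), but the minimal polynomial of A is (x - 6)(x + 5) while the minimal polynomial of B is (x - 6)^2(x + 5). The minimal polynomial is a similarity invariant, so A and B are not similar.

No.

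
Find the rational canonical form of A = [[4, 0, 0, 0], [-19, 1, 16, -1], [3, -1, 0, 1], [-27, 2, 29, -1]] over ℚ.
R = [[4, 0, 0, 0], [0, 0, 0, 16], [0, 1, 0, 12], [0, 0, 1, 0]]

The invariant factors of A (the non-unit diagonal entries of the Smith normal form of xI - A over ℚ[x]) are x - 4, (x - 4)(x + 2)^2, each dividing the next. The characteristic polynomial is their product, (x - 4)^2(x + 2)^2.

The rational canonical form is the block-diagonal matrix of companion matrices C(f_i):
R = [[4, 0, 0, 0], [0, 0, 0, 16], [0, 1, 0, 12], [0, 0, 1, 0]].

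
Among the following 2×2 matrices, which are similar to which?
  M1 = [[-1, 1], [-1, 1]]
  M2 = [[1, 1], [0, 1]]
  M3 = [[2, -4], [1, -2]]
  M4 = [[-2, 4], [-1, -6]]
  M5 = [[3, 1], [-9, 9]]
4 classes: {M1, M3}, {M2}, {M4}, {M5}

Characteristic polynomials: χ_{M1} = x^2, χ_{M2} = (x - 1)^2, χ_{M3} = x^2, χ_{M4} = (x + 4)^2, χ_{M5} = (x - 6)^2.

{M1, M3}: invariant factors x^2.

{M2}: invariant factors (x - 1)^2.

{M4}: invariant factors (x + 4)^2.

{M5}: invariant factors (x - 6)^2.

Matrices are similar if and only if their invariant-factor lists agree; the partition into similarity classes is {M1, M3}, {M2}, {M4}, {M5}.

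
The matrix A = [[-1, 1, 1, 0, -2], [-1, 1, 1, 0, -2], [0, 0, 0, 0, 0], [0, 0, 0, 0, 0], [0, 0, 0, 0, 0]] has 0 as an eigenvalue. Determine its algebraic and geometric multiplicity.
algebraic multiplicity 5, geometric multiplicity 4

The characteristic polynomial is x^5, so the factor x appears with exponent 5: the algebraic multiplicity is 5.

rank(A) = 1, so the eigenspace has dimension 5 - 1 = 4: the geometric multiplicity is 4.

Since 4 < 5, A is not diagonalizable.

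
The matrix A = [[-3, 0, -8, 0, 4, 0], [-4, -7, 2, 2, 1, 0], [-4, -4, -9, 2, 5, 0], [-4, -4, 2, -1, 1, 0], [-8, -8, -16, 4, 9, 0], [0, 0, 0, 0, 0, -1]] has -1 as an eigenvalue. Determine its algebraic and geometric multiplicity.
algebraic multiplicity 3, geometric multiplicity 2

The characteristic polynomial is (x + 1)^3(x + 3)^3, so the factor x + 1 appears with exponent 3: the algebraic multiplicity is 3.

rank(A + I) = 4, so the eigenspace has dimension 6 - 4 = 2: the geometric multiplicity is 2.

Since 2 < 3, A is not diagonalizable.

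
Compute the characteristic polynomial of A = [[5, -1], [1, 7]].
χ_A(x) = (x - 6)^2

xI - A = [[x - 5, 1], [-1, x - 7]].

Expanding det(xI - A) along the first row:
det(xI - A) = + (x - 5)·det([[x - 7]]) - (1)·det([[-1]]).

Evaluating gives χ_A(x) = x^2 - 12x + 36 = (x - 6)^2.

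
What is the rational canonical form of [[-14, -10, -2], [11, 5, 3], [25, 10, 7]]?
The invariant factors of A (the non-unit diagonal entries of the Smith normal form of xI - A over ℚ[x]) are (x + 4)(x^2 - 2x + 5), each dividing the next. The characteristic polynomial is their product, (x + 4)(x^2 - 2x + 5).

The rational canonical form is the block-diagonal matrix of companion matrices C(f_i):
R = [[0, 0, -20], [1, 0, 3], [0, 1, -2]].

Note the characteristic polynomial does not split into linear factors over ℚ, so A has no Jordan form over ℚ; the rational canonical form exists over any field.

R = [[0, 0, -20], [1, 0, 3], [0, 1, -2]]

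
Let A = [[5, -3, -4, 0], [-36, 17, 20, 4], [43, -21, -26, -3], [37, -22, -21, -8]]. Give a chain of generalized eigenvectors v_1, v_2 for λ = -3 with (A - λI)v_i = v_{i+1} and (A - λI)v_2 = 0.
We seek v_1 ∈ ker((A + 3I)^2) \ ker(A + 3I), then set v_{i+1} = (A + 3I) v_i.

One such chain is v_1 = [[0, 1, -1, -1]]^T, v_2 = [[1, -4, 5, 4]]^T. Check: (A + 3I) v_2 = [[0, 0, 0, 0]]^T = 0.

v_1 = [[0, 1, -1, -1]]^T, v_2 = [[1, -4, 5, 4]]^T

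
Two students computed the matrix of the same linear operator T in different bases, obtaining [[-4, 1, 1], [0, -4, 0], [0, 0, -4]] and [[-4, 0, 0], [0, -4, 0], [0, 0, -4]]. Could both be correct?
Both have characteristic polynomial (x + 4)^3, but the minimal polynomial of A is (x + 4)^2 while the minimal polynomial of B is x + 4. The minimal polynomial is a similarity invariant, so A and B are not similar.

No.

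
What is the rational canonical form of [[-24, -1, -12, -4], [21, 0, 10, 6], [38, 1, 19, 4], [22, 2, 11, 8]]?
R = [[0, 0, 0, 0], [1, 0, 0, 1], [0, 1, 0, -3], [0, 0, 1, 3]]

The invariant factors of A (the non-unit diagonal entries of the Smith normal form of xI - A over ℚ[x]) are x(x - 1)^3, each dividing the next. The characteristic polynomial is their product, x(x - 1)^3.

The rational canonical form is the block-diagonal matrix of companion matrices C(f_i):
R = [[0, 0, 0, 0], [1, 0, 0, 1], [0, 1, 0, -3], [0, 0, 1, 3]].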